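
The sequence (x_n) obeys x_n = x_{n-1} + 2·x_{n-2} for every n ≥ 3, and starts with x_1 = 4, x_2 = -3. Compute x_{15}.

Iterate the recurrence:
x_3 = 5; x_4 = -1; x_5 = 9; …; x_{12} = 679; x_{13} = 1369; x_{14} = 2727; x_{15} = 5465.
(Characteristic roots are 2 and -1.)

5465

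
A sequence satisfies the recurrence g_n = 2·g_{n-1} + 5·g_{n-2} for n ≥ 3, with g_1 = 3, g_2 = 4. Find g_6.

824

Applying the relation repeatedly:
g_3 = 23, g_4 = 66, g_5 = 247, g_6 = 824.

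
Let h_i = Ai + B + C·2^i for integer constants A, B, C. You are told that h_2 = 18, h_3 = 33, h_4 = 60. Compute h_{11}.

6177

Write the equations: 2A + B + 4C = 18; 3A + B + 8C = 33; 4A + B + 16C = 60.
Subtracting the first from the second: A + 4C = 15.
Subtracting the second from the third: A + 8C = 27.
Solving: C = 3, A = 3, then B = 0.
Hence h_{11} = 3·11 + 0 + 3·2048 = 6177.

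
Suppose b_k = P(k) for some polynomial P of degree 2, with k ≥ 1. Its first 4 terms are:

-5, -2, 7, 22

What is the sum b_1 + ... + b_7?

238

1st diffs: 3, 9, 15.
2nd diffs: 6, 6 (constant).
So b_k = 3k^2 - 6k - 2.
Continuing: 43, 70, 103.
Summing k = 1..7 (7 terms) gives 238.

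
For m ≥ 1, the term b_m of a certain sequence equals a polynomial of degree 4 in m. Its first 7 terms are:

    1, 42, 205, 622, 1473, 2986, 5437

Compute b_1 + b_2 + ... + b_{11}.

1st diffs: 41, 163, 417, 851, 1513, 2451.
2nd diffs: 122, 254, 434, 662, 938.
3rd diffs: 132, 180, 228, 276.
4th diffs: 48, 48, 48 (constant).
Newton forward-difference form: b_m = 1 + 41·C(m-1,1) + 122·C(m-1,2) + 132·C(m-1,3) + 48·C(m-1,4).
Continuing: 9150, 14497, 21898, 31821.
Summing m = 1..11 (11 terms) gives 88132.

88132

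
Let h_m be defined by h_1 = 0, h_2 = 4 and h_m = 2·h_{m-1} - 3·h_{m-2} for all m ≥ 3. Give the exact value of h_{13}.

Compute successive terms:
h_3 = 8; h_4 = 4; h_5 = -16; …; h_{10} = 292; h_{11} = -88; h_{12} = -1052; h_{13} = -1840.

-1840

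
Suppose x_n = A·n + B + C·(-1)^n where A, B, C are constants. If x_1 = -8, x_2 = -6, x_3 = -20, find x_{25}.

The three given values yield: A + B - C = -8; 2A + B + C = -6; 3A + B - C = -20.
Subtracting the first from the second: A + 2C = 2.
Subtracting the second from the third: A - 2C = -14.
Solving: C = 4, A = -6, then B = 2.
So x_n = -6·n + 2 + 4·(-1)^n; at n=25 this is -152.

-152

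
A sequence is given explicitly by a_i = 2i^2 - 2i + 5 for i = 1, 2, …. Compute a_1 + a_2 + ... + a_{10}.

Over i = 1..10: Σi = 55, Σi² = 385.
Total = (2)·385 + (-2)·55 + (5)·10 = 710.

710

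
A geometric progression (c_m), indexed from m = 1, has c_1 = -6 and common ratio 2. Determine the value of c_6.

-192

c_m = (-6)·2^(m-1).
c_6 = (-6)·2^5 = -192.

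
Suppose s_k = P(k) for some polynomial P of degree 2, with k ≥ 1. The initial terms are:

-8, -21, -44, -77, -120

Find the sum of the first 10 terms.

-1865

1st diffs: -13, -23, -33, -43.
2nd diffs: -10, -10, -10 (constant).
So s_k = -5k^2 + 2k - 5.
Continuing: …, -173, -236, -309, -392, …, s_{10} = -485.
Summing k = 1..10 (10 terms) gives -1865.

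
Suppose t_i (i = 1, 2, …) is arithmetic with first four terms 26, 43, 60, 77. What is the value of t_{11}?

196

Common difference d = 17.
t_i = 26 + (i - 1)·17.
t_{11} = 26 + 10·17 = 196.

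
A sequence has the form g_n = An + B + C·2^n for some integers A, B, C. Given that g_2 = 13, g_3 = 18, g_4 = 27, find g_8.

271

The three given values yield: 2A + B + 4C = 13; 3A + B + 8C = 18; 4A + B + 16C = 27.
Subtracting the first from the second: A + 4C = 5.
Subtracting the second from the third: A + 8C = 9.
Solving: C = 1, A = 1, then B = 7.
Hence g_8 = 1·8 + 7 + 1·256 = 271.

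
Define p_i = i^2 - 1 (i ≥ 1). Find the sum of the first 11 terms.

495

Over i = 1..11: Σi = 66, Σi² = 506.
Total = (1)·506 + (-1)·11 = 495.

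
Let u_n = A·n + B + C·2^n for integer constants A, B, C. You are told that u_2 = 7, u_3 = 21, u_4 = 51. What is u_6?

239

Write the equations: 2A + B + 4C = 7; 3A + B + 8C = 21; 4A + B + 16C = 51.
Subtracting the first from the second: A + 4C = 14.
Subtracting the second from the third: A + 8C = 30.
Solving: C = 4, A = -2, then B = -5.
So u_n = -2·n + (-5) + 4·2^n; at n=6 this is 239.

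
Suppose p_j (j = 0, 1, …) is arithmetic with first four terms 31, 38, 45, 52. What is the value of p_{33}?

Common difference d = 7.
p_j = 31 + (j - 0)·7.
p_{33} = 31 + 33·7 = 262.

262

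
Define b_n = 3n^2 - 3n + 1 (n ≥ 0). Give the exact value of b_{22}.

1387

b_{22} = 3·22^2 - 3·22 + 1 = 1387.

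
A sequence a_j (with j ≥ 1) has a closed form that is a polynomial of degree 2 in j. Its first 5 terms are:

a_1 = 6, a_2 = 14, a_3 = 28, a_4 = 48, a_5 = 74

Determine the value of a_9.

238

1st diffs: 8, 14, 20, 26.
2nd diffs: 6, 6, 6 (constant).
Newton forward-difference form: a_j = 6 + 8·C(j-1,1) + 6·C(j-1,2).
At j = 9: j-1 = 8, so a_9 = 6 + 64 + 168 = 238.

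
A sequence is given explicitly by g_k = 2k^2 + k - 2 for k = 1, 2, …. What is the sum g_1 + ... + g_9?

Over k = 1..9: Σk = 45, Σk² = 285.
Total = (2)·285 + (1)·45 + (-2)·9 = 597.

597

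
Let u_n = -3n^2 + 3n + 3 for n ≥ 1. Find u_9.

-213

u_9 = -3·9^2 + 3·9 + 3 = -213.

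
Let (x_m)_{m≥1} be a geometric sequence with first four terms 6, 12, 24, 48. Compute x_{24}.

50331648

Common ratio r = 2.
x_m = 6·2^(m-1).
x_{24} = 6·2^23 = 50331648.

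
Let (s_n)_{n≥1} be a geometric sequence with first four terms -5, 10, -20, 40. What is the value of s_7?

-320

Common ratio r = -2.
s_n = (-5)·(-2)^(n-1).
s_7 = (-5)·(-2)^6 = -320.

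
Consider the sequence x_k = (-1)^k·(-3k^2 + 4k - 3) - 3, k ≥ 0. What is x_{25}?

(-1)^25 = -1; -3k^2 + 4k - 3 at k=25 is -1778; so x_{25} = 1775.

1775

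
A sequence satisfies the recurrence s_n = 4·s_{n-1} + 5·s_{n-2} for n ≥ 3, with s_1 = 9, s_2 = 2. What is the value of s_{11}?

s_3 = 53  s_4 = 222  s_5 = 1153  s_6 = 5722  s_7 = 28653  s_8 = 143222  s_9 = 716153  s_{10} = 3580722  s_{11} = 17903653.
(Characteristic roots are 5 and -1.)

17903653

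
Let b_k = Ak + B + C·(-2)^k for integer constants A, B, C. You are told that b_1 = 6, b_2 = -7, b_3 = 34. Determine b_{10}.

-3027

Write the equations: A + B - 2C = 6; 2A + B + 4C = -7; 3A + B - 8C = 34.
Subtracting the first from the second: A + 6C = -13.
Subtracting the second from the third: A - 12C = 41.
Solving: C = -3, A = 5, then B = -5.
Therefore b_{10} = 50 + (-5) + (-3)·1024 = -3027.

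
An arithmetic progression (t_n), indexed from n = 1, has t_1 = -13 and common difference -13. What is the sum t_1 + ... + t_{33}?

t_n = -13 + (n - 1)·(-13).
t_{33} = -429; S = 33·(-13 + (-429))/2 = -7293.

-7293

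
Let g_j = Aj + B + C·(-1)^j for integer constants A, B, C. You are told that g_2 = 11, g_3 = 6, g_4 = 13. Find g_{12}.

21

At j = 2, 3, 4: 2A + B + C = 11; 3A + B - C = 6; 4A + B + C = 13.
Subtracting the first from the second: A - 2C = -5.
Subtracting the second from the third: A + 2C = 7.
Solving: C = 3, A = 1, then B = 6.
Therefore g_{12} = 12 + 6 + 3·1 = 21.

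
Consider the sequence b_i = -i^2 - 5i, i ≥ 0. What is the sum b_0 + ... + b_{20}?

Over i = 0..20: Σi = 210, Σi² = 2870.
Total = (-1)·2870 + (-5)·210 = -3920.

-3920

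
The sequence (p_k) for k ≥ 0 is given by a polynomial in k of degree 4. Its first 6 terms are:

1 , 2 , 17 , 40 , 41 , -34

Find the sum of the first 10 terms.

1st diffs: 1, 15, 23, 1, -75.
2nd diffs: 14, 8, -22, -76.
3rd diffs: -6, -30, -54.
4th diffs: -24, -24 (constant).
So p_k = -k^4 + 5k^3 - k^2 - 2k + 1.
Continuing: -263, -748, -1615, -3014.
Summing k = 0..9 (10 terms) gives -5573.

-5573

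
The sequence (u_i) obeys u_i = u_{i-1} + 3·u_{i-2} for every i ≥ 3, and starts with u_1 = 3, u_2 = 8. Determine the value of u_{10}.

Applying the relation repeatedly:
u_3 = 17;  u_4 = 41;  u_5 = 92;  u_6 = 215;  u_7 = 491;  u_8 = 1136;  u_9 = 2609;  u_{10} = 6017.

6017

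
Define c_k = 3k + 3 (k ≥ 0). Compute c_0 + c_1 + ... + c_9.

165

Over k = 0..9: Σk = 45.
Total = (3)·45 + (3)·10 = 165.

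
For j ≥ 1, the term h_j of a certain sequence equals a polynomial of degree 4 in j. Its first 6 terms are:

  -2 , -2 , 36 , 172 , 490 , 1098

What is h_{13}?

1st diffs: 0, 38, 136, 318, 608.
2nd diffs: 38, 98, 182, 290.
3rd diffs: 60, 84, 108.
4th diffs: 24, 24 (constant).
Newton forward-difference form: h_j = -2 + 38·C(j-1,2) + 60·C(j-1,3) + 24·C(j-1,4).
At j = 13: j-1 = 12, so h_{13} = -2 + 2508 + 13200 + 11880 = 27586.

27586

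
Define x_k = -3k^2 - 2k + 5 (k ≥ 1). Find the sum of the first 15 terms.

Over k = 1..15: Σk = 120, Σk² = 1240.
Total = (-3)·1240 + (-2)·120 + (5)·15 = -3885.

-3885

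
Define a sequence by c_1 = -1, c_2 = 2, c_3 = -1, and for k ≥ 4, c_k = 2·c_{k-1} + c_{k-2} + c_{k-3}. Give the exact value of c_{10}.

-163

Iterate the recurrence:
c_4 = -1; c_5 = -1; c_6 = -4; c_7 = -10; c_8 = -25; c_9 = -64; c_{10} = -163.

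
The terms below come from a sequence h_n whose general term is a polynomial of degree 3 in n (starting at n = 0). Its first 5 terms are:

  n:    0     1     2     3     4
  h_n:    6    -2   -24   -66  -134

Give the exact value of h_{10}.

-1424

1st diffs: -8, -22, -42, -68.
2nd diffs: -14, -20, -26.
3rd diffs: -6, -6 (constant).
Newton forward-difference form: h_n = 6 + (-8)·C(n,1) + (-14)·C(n,2) + (-6)·C(n,3).
At n = 10: n = 10, so h_{10} = 6 - 80 - 630 - 720 = -1424.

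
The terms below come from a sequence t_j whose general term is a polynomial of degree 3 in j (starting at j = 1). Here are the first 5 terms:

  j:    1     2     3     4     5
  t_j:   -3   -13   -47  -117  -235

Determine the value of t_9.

1st diffs: -10, -34, -70, -118.
2nd diffs: -24, -36, -48.
3rd diffs: -12, -12 (constant).
Newton forward-difference form: t_j = -3 + (-10)·C(j-1,1) + (-24)·C(j-1,2) + (-12)·C(j-1,3).
At j = 9: j-1 = 8, so t_9 = -3 - 80 - 672 - 672 = -1427.

-1427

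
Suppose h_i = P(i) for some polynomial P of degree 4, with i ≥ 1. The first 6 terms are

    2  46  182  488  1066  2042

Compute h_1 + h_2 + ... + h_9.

22182

1st diffs: 44, 136, 306, 578, 976.
2nd diffs: 92, 170, 272, 398.
3rd diffs: 78, 102, 126.
4th diffs: 24, 24 (constant).
So h_i = i^4 + 3i^3 + 3i^2 - i - 4.
Continuing: 3566, 5812, 8978.
Summing i = 1..9 (9 terms) gives 22182.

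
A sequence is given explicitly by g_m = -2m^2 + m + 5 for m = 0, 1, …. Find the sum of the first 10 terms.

Over m = 0..9: Σm = 45, Σm² = 285.
Total = (-2)·285 + (1)·45 + (5)·10 = -475.

-475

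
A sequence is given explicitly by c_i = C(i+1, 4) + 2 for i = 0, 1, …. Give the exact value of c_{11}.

C(12, 4) = 495, so c_{11} = 497.

497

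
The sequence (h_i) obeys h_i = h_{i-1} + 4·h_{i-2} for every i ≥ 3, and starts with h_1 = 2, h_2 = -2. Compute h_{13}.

22102

Iterate the recurrence:
h_3 = 6  h_4 = -2  h_5 = 22  …  h_{10} = 1198  h_{11} = 3462  h_{12} = 8254  h_{13} = 22102.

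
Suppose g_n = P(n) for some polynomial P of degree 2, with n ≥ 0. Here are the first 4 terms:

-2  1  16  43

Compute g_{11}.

1st diffs: 3, 15, 27.
2nd diffs: 12, 12 (constant).
So g_n = 6n^2 - 3n - 2.
Evaluating at n = 11 gives g_{11} = 691.

691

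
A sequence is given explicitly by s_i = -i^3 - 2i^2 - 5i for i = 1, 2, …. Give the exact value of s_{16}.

-4688

s_{16} = -1·16^3 - 2·16^2 - 5·16 = -4688.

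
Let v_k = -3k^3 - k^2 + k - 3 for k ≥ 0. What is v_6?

-681

v_6 = -3·6^3 - 1·6^2 + 1·6 - 3 = -681.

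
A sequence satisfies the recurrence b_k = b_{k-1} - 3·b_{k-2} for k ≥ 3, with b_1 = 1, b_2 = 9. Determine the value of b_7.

Step forward from the initial values:
b_3 = 6;  b_4 = -21;  b_5 = -39;  b_6 = 24;  b_7 = 141.

141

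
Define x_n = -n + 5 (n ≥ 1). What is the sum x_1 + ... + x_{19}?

-95

Over n = 1..19: Σn = 190.
Total = (-1)·190 + (5)·19 = -95.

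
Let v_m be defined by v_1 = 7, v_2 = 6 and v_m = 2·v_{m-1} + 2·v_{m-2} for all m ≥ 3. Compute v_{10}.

27232

Step forward from the initial values:
v_3 = 26, v_4 = 64, v_5 = 180, v_6 = 488, v_7 = 1336, v_8 = 3648, v_9 = 9968, v_{10} = 27232.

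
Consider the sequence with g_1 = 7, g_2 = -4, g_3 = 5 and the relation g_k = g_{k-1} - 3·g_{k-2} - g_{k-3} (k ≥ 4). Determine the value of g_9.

231

g_4 = 10;  g_5 = -1;  g_6 = -36;  g_7 = -43;  g_8 = 66;  g_9 = 231.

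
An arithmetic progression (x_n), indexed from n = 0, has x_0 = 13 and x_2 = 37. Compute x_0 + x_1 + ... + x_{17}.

2070

Common difference d = (37 - 13) / (2 - 0) = 12.
x_n = 13 + (n - 0)·12.
x_{17} = 217; S = 18·(13 + 217)/2 = 2070.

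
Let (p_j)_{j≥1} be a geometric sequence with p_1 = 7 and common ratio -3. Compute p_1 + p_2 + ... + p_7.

3829

p_j = 7·(-3)^(j-1).
S = 7·((-3)^7 - 1)/(-3 - 1) = 7·(-2187 - 1)/(-4) = 3829.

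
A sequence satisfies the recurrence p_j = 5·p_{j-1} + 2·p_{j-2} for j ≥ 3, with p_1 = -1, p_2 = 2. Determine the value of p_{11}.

p_3 = 8  p_4 = 44  p_5 = 236  p_6 = 1268  p_7 = 6812  p_8 = 36596  p_9 = 196604  p_{10} = 1056212  p_{11} = 5674268.

5674268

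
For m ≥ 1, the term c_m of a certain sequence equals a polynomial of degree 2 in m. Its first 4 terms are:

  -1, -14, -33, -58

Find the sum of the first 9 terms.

1st diffs: -13, -19, -25.
2nd diffs: -6, -6 (constant).
So c_m = -3m^2 - 4m + 6.
Continuing: …, -89, -126, -169, -218, …, c_9 = -273.
Summing m = 1..9 (9 terms) gives -981.

-981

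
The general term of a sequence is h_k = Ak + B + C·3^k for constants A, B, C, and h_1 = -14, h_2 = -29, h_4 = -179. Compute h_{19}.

Write the equations: A + B + 3C = -14; 2A + B + 9C = -29; 4A + B + 81C = -179.
Subtracting the first from the second: A + 6C = -15.
Subtracting the second from the third: 2A + 72C = -150.
Solving: C = -2, A = -3, then B = -5.
Hence h_{19} = -3·19 + (-5) + (-2)·1162261467 = -2324522996.

-2324522996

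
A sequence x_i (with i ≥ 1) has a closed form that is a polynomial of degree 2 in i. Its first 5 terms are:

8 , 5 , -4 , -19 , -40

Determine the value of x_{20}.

-1075

1st diffs: -3, -9, -15, -21.
2nd diffs: -6, -6, -6 (constant).
Newton forward-difference form: x_i = 8 + (-3)·C(i-1,1) + (-6)·C(i-1,2).
At i = 20: i-1 = 19, so x_{20} = 8 - 57 - 1026 = -1075.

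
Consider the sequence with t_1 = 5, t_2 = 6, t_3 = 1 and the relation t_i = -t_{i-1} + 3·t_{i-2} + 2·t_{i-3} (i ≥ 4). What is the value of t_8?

338

Step forward from the initial values:
t_4 = 27  t_5 = -12  t_6 = 95  t_7 = -77  t_8 = 338.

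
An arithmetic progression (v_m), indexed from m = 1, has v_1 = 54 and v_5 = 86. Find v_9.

118

Common difference d = (86 - 54) / (5 - 1) = 8.
v_m = 54 + (m - 1)·8.
v_9 = 54 + 8·8 = 118.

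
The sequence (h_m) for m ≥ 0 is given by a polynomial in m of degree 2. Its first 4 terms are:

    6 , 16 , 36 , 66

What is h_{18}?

1st diffs: 10, 20, 30.
2nd diffs: 10, 10 (constant).
So h_m = 5m^2 + 5m + 6.
Evaluating at m = 18 gives h_{18} = 1716.

1716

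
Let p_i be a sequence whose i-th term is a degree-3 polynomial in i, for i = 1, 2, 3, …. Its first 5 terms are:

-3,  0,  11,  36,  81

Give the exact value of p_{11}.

1st diffs: 3, 11, 25, 45.
2nd diffs: 8, 14, 20.
3rd diffs: 6, 6 (constant).
So p_i = i^3 - 2i^2 + 2i - 4.
Evaluating at i = 11 gives p_{11} = 1107.

1107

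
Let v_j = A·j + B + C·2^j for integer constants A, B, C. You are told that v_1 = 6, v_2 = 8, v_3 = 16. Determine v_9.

1504

Plug in j = 1, 2, 3: A + B + 2C = 6; 2A + B + 4C = 8; 3A + B + 8C = 16.
Subtracting the first from the second: A + 2C = 2.
Subtracting the second from the third: A + 4C = 8.
Solving: C = 3, A = -4, then B = 4.
Hence v_9 = -4·9 + 4 + 3·512 = 1504.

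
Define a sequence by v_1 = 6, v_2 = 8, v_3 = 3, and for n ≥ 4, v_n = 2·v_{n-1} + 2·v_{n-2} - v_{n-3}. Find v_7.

222

Applying the relation repeatedly:
v_4 = 16, v_5 = 30, v_6 = 89, v_7 = 222.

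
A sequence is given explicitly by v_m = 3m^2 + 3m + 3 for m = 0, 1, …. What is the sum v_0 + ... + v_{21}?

Over m = 0..21: Σm = 231, Σm² = 3311.
Total = (3)·3311 + (3)·231 + (3)·22 = 10692.

10692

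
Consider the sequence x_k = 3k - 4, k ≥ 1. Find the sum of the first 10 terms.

125

Over k = 1..10: Σk = 55.
Total = (3)·55 + (-4)·10 = 125.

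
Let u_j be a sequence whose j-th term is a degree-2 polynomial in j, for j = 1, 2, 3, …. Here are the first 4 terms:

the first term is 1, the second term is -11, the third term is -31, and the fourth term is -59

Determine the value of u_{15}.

-895

1st diffs: -12, -20, -28.
2nd diffs: -8, -8 (constant).
Newton forward-difference form: u_j = 1 + (-12)·C(j-1,1) + (-8)·C(j-1,2).
At j = 15: j-1 = 14, so u_{15} = 1 - 168 - 728 = -895.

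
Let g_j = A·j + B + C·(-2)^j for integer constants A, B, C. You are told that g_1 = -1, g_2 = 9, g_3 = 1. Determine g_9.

-479

The three given values yield: A + B - 2C = -1; 2A + B + 4C = 9; 3A + B - 8C = 1.
Subtracting the first from the second: A + 6C = 10.
Subtracting the second from the third: A - 12C = -8.
Solving: C = 1, A = 4, then B = -3.
So g_j = 4·j + (-3) + 1·(-2)^j; at j=9 this is -479.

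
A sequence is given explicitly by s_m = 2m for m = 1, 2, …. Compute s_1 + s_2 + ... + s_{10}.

110

Over m = 1..10: Σm = 55.
Total = (2)·55 = 110.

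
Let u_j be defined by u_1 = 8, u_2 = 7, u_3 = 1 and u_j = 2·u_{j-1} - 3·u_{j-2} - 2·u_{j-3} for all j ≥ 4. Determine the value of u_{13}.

u_4 = -35  u_5 = -87  u_6 = -71  u_7 = 189  u_8 = 765  u_9 = 1105  u_{10} = -463  u_{11} = -5771  u_{12} = -12363  u_{13} = -6487.

-6487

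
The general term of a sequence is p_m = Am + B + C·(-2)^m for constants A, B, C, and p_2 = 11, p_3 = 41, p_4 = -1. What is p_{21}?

4194437

Write the equations: 2A + B + 4C = 11; 3A + B - 8C = 41; 4A + B + 16C = -1.
Subtracting the first from the second: A - 12C = 30.
Subtracting the second from the third: A + 24C = -42.
Solving: C = -2, A = 6, then B = 7.
So p_m = 6·m + 7 + (-2)·(-2)^m; at m=21 this is 4194437.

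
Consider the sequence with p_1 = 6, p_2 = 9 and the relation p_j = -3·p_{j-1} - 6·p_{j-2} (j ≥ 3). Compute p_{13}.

p_3 = -63  p_4 = 135  p_5 = -27  …  p_{10} = 34263  p_{11} = -66339  p_{12} = -6561  p_{13} = 417717.

417717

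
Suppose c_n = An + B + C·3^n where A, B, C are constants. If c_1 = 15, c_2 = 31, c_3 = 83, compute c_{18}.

1162261439

At n = 1, 2, 3: A + B + 3C = 15; 2A + B + 9C = 31; 3A + B + 27C = 83.
Subtracting the first from the second: A + 6C = 16.
Subtracting the second from the third: A + 18C = 52.
Solving: C = 3, A = -2, then B = 8.
Therefore c_{18} = -36 + 8 + 3·387420489 = 1162261439.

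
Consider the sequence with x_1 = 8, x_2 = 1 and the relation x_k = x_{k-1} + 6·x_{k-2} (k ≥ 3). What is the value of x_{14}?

x_3 = 49;  x_4 = 55;  x_5 = 349;  …;  x_{11} = 205477;  x_{12} = 592879;  x_{13} = 1825741;  x_{14} = 5383015.
(Characteristic roots are 3 and -2.)

5383015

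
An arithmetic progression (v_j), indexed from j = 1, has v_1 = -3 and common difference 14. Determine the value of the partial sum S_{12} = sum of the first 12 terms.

888

v_j = -3 + (j - 1)·14.
v_{12} = 151; S = 12·(-3 + 151)/2 = 888.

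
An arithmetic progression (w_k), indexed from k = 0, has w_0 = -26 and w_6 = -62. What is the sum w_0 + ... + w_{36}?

Common difference d = (-62 - (-26)) / (6 - 0) = -6.
w_k = -26 + (k - 0)·(-6).
w_{36} = -242; S = 37·(-26 + (-242))/2 = -4958.

-4958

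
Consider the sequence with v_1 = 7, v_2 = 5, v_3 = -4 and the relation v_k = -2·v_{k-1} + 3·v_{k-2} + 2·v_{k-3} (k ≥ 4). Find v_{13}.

v_4 = 37, v_5 = -76, v_6 = 255, v_7 = -664, v_8 = 1941, v_9 = -5364, v_{10} = 15223, v_{11} = -42656, v_{12} = 120253, v_{13} = -338028.

-338028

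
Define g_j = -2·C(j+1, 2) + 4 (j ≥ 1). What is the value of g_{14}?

-206

C(15, 2) = 105, so g_{14} = -206.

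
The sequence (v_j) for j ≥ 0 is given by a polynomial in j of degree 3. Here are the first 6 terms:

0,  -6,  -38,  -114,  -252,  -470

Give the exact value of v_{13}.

1st diffs: -6, -32, -76, -138, -218.
2nd diffs: -26, -44, -62, -80.
3rd diffs: -18, -18, -18 (constant).
So v_j = -3j^3 - 4j^2 + j.
Evaluating at j = 13 gives v_{13} = -7254.

-7254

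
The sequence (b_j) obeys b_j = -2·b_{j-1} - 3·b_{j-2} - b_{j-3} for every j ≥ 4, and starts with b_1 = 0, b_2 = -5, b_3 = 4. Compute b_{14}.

-918

b_4 = 7;  b_5 = -21;  b_6 = 17;  …;  b_{11} = -261;  b_{12} = 247;  b_{13} = 219;  b_{14} = -918.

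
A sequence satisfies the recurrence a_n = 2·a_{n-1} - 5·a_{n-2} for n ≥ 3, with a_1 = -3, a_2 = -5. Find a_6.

Applying the relation repeatedly:
a_3 = 5  a_4 = 35  a_5 = 45  a_6 = -85.

-85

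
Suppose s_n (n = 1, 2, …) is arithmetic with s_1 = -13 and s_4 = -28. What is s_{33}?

Common difference d = (-28 - (-13)) / (4 - 1) = -5.
s_n = -13 + (n - 1)·(-5).
s_{33} = -13 + 32·(-5) = -173.

-173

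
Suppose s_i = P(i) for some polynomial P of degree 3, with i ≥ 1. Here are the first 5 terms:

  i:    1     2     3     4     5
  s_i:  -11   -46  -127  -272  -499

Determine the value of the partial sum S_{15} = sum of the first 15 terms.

1st diffs: -35, -81, -145, -227.
2nd diffs: -46, -64, -82.
3rd diffs: -18, -18 (constant).
Newton forward-difference form: s_i = -11 + (-35)·C(i-1,1) + (-46)·C(i-1,2) + (-18)·C(i-1,3).
Continuing: …, -826, -1271, -1852, -2587, …, s_{15} = -11239.
Summing i = 1..15 (15 terms) gives -49340.

-49340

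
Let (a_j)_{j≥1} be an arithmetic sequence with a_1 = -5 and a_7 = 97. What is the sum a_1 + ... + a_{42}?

14427

Common difference d = (97 - (-5)) / (7 - 1) = 17.
a_j = -5 + (j - 1)·17.
a_{42} = 692; S = 42·(-5 + 692)/2 = 14427.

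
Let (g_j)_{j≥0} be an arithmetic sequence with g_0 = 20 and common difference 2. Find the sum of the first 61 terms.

g_j = 20 + (j - 0)·2.
g_{60} = 140; S = 61·(20 + 140)/2 = 4880.

4880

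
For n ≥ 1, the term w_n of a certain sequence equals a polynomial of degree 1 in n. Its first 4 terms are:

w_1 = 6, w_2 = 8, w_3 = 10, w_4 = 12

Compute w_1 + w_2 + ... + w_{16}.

1st diffs: 2, 2, 2 (constant).
So w_n = 2n + 4.
Continuing: …, 14, 16, 18, 20, …, w_{16} = 36.
Summing n = 1..16 (16 terms) gives 336.

336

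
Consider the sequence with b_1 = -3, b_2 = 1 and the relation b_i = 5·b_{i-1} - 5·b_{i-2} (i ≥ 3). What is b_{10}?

244375

Step forward from the initial values:
b_3 = 20;  b_4 = 95;  b_5 = 375;  b_6 = 1400;  b_7 = 5125;  b_8 = 18625;  b_9 = 67500;  b_{10} = 244375.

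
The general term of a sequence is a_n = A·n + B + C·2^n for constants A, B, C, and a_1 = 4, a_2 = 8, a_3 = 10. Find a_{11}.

Plug in n = 1, 2, 3: A + B + 2C = 4; 2A + B + 4C = 8; 3A + B + 8C = 10.
Subtracting the first from the second: A + 2C = 4.
Subtracting the second from the third: A + 4C = 2.
Solving: C = -1, A = 6, then B = 0.
So a_n = 6·n + 0 + (-1)·2^n; at n=11 this is -1982.

-1982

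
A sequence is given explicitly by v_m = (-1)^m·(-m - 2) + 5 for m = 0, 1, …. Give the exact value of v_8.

-5

(-1)^8 = 1; -m - 2 at m=8 is -10; so v_8 = -5.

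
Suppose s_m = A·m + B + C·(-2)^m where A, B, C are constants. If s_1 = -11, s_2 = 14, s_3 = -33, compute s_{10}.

4102

Plug in m = 1, 2, 3: A + B - 2C = -11; 2A + B + 4C = 14; 3A + B - 8C = -33.
Subtracting the first from the second: A + 6C = 25.
Subtracting the second from the third: A - 12C = -47.
Solving: C = 4, A = 1, then B = -4.
So s_m = 1·m + (-4) + 4·(-2)^m; at m=10 this is 4102.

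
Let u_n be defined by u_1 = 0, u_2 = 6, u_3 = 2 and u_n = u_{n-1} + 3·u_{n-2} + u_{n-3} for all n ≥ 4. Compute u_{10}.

Compute successive terms:
u_4 = 20; u_5 = 32; u_6 = 94; u_7 = 210; u_8 = 524; u_9 = 1248; u_{10} = 3030.

3030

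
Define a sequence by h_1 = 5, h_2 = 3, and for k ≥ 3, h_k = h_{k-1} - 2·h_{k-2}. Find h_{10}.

-21

Iterate the recurrence:
h_3 = -7; h_4 = -13; h_5 = 1; h_6 = 27; h_7 = 25; h_8 = -29; h_9 = -79; h_{10} = -21.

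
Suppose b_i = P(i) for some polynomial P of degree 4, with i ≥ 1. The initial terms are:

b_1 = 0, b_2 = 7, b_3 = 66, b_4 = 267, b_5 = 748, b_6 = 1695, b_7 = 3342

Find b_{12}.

1st diffs: 7, 59, 201, 481, 947, 1647.
2nd diffs: 52, 142, 280, 466, 700.
3rd diffs: 90, 138, 186, 234.
4th diffs: 48, 48, 48 (constant).
Newton forward-difference form: b_i = 7·C(i-1,1) + 52·C(i-1,2) + 90·C(i-1,3) + 48·C(i-1,4).
At i = 12: i-1 = 11, so b_{12} = 77 + 2860 + 14850 + 15840 = 33627.

33627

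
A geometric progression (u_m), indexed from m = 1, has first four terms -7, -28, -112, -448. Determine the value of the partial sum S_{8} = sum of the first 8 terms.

Common ratio r = 4.
u_m = (-7)·4^(m-1).
S = (-7)·(4^8 - 1)/(4 - 1) = (-7)·(65536 - 1)/(3) = -152915.

-152915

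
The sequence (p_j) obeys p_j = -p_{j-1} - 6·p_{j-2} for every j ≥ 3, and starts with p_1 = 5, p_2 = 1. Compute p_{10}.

-16535

p_3 = -31;  p_4 = 25;  p_5 = 161;  p_6 = -311;  p_7 = -655;  p_8 = 2521;  p_9 = 1409;  p_{10} = -16535.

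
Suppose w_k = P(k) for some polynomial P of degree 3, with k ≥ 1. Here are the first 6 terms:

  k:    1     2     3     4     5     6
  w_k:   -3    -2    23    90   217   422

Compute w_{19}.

1st diffs: 1, 25, 67, 127, 205.
2nd diffs: 24, 42, 60, 78.
3rd diffs: 18, 18, 18 (constant).
So w_k = 3k^3 - 6k^2 - 2k + 2.
Evaluating at k = 19 gives w_{19} = 18375.

18375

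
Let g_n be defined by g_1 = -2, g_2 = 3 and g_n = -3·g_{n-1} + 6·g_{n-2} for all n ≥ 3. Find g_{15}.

-933068241

Step forward from the initial values:
g_3 = -21; g_4 = 81; g_5 = -369; …; g_{12} = 11163177; g_{13} = -48808737; g_{14} = 213405273; g_{15} = -933068241.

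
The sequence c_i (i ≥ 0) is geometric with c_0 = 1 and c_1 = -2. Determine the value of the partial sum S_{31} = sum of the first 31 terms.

Common ratio r = -2.
c_i = 1·(-2)^(i-0).
S = 1·((-2)^31 - 1)/(-2 - 1) = 1·(-2147483648 - 1)/(-3) = 715827883.

715827883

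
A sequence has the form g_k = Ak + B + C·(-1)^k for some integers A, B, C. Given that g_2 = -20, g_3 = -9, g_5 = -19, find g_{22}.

At k = 2, 3, 5: 2A + B + C = -20; 3A + B - C = -9; 5A + B - C = -19.
Subtracting the first from the second: A - 2C = 11.
Subtracting the second from the third: 2A = -10.
Solving: C = -8, A = -5, then B = -2.
Hence g_{22} = -5·22 + (-2) + (-8)·1 = -120.

-120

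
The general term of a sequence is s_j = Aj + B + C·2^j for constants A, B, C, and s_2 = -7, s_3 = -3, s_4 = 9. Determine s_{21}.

Write the equations: 2A + B + 4C = -7; 3A + B + 8C = -3; 4A + B + 16C = 9.
Subtracting the first from the second: A + 4C = 4.
Subtracting the second from the third: A + 8C = 12.
Solving: C = 2, A = -4, then B = -7.
Hence s_{21} = -4·21 + (-7) + 2·2097152 = 4194213.

4194213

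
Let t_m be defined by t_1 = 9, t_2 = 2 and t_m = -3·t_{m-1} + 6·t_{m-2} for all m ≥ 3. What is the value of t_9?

Step forward from the initial values:
t_3 = 48  t_4 = -132  t_5 = 684  t_6 = -2844  t_7 = 12636  t_8 = -54972  t_9 = 240732.

240732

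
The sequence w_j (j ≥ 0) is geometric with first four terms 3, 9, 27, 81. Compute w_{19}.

3486784401

Common ratio r = 3.
w_j = 3·3^(j-0).
w_{19} = 3·3^19 = 3486784401.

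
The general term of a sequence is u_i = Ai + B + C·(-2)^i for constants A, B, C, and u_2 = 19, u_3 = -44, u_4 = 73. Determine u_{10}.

5095

Write the equations: 2A + B + 4C = 19; 3A + B - 8C = -44; 4A + B + 16C = 73.
Subtracting the first from the second: A - 12C = -63.
Subtracting the second from the third: A + 24C = 117.
Solving: C = 5, A = -3, then B = 5.
Hence u_{10} = -3·10 + 5 + 5·1024 = 5095.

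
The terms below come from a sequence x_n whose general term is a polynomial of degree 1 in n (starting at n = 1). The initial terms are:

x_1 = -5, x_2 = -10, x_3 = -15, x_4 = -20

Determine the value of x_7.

-35

1st diffs: -5, -5, -5 (constant).
So x_n = -5n.
Evaluating at n = 7 gives x_7 = -35.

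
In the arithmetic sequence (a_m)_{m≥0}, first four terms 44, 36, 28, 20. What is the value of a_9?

Common difference d = -8.
a_m = 44 + (m - 0)·(-8).
a_9 = 44 + 9·(-8) = -28.

-28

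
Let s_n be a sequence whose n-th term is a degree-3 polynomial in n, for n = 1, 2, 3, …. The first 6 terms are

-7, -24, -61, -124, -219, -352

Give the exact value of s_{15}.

1st diffs: -17, -37, -63, -95, -133.
2nd diffs: -20, -26, -32, -38.
3rd diffs: -6, -6, -6 (constant).
Newton forward-difference form: s_n = -7 + (-17)·C(n-1,1) + (-20)·C(n-1,2) + (-6)·C(n-1,3).
At n = 15: n-1 = 14, so s_{15} = -7 - 238 - 1820 - 2184 = -4249.

-4249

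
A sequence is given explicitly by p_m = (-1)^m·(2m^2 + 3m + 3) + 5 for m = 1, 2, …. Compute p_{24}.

1232

(-1)^24 = 1; 2m^2 + 3m + 3 at m=24 is 1227; so p_{24} = 1232.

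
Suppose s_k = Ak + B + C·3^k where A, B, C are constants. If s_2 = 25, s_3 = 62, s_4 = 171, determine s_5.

496

Write the equations: 2A + B + 9C = 25; 3A + B + 27C = 62; 4A + B + 81C = 171.
Subtracting the first from the second: A + 18C = 37.
Subtracting the second from the third: A + 54C = 109.
Solving: C = 2, A = 1, then B = 5.
So s_k = 1·k + 5 + 2·3^k; at k=5 this is 496.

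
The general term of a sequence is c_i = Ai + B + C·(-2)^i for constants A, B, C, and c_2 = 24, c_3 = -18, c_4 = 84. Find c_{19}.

-2097042

The three given values yield: 2A + B + 4C = 24; 3A + B - 8C = -18; 4A + B + 16C = 84.
Subtracting the first from the second: A - 12C = -42.
Subtracting the second from the third: A + 24C = 102.
Solving: C = 4, A = 6, then B = -4.
So c_i = 6·i + (-4) + 4·(-2)^i; at i=19 this is -2097042.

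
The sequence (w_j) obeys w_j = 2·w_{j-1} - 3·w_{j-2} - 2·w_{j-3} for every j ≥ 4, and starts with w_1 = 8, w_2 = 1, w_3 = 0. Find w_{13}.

-1352

Compute successive terms:
w_4 = -19; w_5 = -40; w_6 = -23; w_7 = 112; w_8 = 373; w_9 = 456; w_{10} = -431; w_{11} = -2976; w_{12} = -5571; w_{13} = -1352.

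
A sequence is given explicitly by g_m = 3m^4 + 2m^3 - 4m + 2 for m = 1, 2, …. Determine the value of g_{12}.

g_{12} = 3·12^4 + 2·12^3 - 4·12 + 2 = 65618.

65618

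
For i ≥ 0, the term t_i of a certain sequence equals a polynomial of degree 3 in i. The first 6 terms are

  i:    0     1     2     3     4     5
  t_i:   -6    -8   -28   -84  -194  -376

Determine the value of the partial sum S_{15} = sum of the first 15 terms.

1st diffs: -2, -20, -56, -110, -182.
2nd diffs: -18, -36, -54, -72.
3rd diffs: -18, -18, -18 (constant).
Newton forward-difference form: t_i = -6 + (-2)·C(i,1) + (-18)·C(i,2) + (-18)·C(i,3).
Continuing: …, -648, -1028, -1534, -2184, …, t_{14} = -8224.
Summing i = 0..14 (15 terms) gives -33060.

-33060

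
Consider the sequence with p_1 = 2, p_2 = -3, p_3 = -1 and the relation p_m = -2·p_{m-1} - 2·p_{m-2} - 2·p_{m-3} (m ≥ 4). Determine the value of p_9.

-4

Applying the relation repeatedly:
p_4 = 4  p_5 = 0  p_6 = -6  p_7 = 4  p_8 = 4  p_9 = -4.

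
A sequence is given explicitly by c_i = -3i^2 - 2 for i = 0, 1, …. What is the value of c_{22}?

c_{22} = -3·22^2 - 2 = -1454.

-1454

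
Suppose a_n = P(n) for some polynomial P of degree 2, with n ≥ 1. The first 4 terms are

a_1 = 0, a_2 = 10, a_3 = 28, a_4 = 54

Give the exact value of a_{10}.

1st diffs: 10, 18, 26.
2nd diffs: 8, 8 (constant).
Newton forward-difference form: a_n = 10·C(n-1,1) + 8·C(n-1,2).
At n = 10: n-1 = 9, so a_{10} = 90 + 288 = 378.

378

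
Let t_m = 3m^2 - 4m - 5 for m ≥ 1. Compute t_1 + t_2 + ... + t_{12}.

Over m = 1..12: Σm = 78, Σm² = 650.
Total = (3)·650 + (-4)·78 + (-5)·12 = 1578.

1578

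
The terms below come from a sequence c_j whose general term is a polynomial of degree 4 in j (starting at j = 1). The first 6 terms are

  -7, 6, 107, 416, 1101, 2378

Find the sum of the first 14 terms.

249333

1st diffs: 13, 101, 309, 685, 1277.
2nd diffs: 88, 208, 376, 592.
3rd diffs: 120, 168, 216.
4th diffs: 48, 48 (constant).
Newton forward-difference form: c_j = -7 + 13·C(j-1,1) + 88·C(j-1,2) + 120·C(j-1,3) + 48·C(j-1,4).
Continuing: …, 4511, 7812, 12641, 19406, …, c_{14} = 75666.
Summing j = 1..14 (14 terms) gives 249333.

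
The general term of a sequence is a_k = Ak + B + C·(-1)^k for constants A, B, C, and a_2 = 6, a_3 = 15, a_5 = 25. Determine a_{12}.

56

The three given values yield: 2A + B + C = 6; 3A + B - C = 15; 5A + B - C = 25.
Subtracting the first from the second: A - 2C = 9.
Subtracting the second from the third: 2A = 10.
Solving: C = -2, A = 5, then B = -2.
Hence a_{12} = 5·12 + (-2) + (-2)·1 = 56.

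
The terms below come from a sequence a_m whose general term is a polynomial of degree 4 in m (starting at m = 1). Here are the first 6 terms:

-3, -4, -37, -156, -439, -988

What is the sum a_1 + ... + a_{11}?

-34276

1st diffs: -1, -33, -119, -283, -549.
2nd diffs: -32, -86, -164, -266.
3rd diffs: -54, -78, -102.
4th diffs: -24, -24 (constant).
Newton forward-difference form: a_m = -3 + (-1)·C(m-1,1) + (-32)·C(m-1,2) + (-54)·C(m-1,3) + (-24)·C(m-1,4).
Continuing: …, -1929, -3412, -5611, -8724, …, a_{11} = -12973.
Summing m = 1..11 (11 terms) gives -34276.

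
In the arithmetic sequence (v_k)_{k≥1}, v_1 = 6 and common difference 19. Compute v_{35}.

652

v_k = 6 + (k - 1)·19.
v_{35} = 6 + 34·19 = 652.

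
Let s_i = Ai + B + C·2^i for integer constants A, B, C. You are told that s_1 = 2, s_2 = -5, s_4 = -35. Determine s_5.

-70

At i = 1, 2, 4: A + B + 2C = 2; 2A + B + 4C = -5; 4A + B + 16C = -35.
Subtracting the first from the second: A + 2C = -7.
Subtracting the second from the third: 2A + 12C = -30.
Solving: C = -2, A = -3, then B = 9.
So s_i = -3·i + 9 + (-2)·2^i; at i=5 this is -70.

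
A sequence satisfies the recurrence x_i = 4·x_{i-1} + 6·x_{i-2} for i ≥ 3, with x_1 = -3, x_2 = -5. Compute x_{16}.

-66120489344

Compute successive terms:
x_3 = -38  x_4 = -182  x_5 = -956  …  x_{13} = -480631232  x_{14} = -2481151808  x_{15} = -12808394624  x_{16} = -66120489344.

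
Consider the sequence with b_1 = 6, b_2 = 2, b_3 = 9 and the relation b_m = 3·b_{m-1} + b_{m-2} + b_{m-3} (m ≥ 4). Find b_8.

Compute successive terms:
b_4 = 35, b_5 = 116, b_6 = 392, b_7 = 1327, b_8 = 4489.

4489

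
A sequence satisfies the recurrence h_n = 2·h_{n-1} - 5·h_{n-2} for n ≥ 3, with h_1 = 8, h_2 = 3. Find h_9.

-5056

Compute successive terms:
h_3 = -34; h_4 = -83; h_5 = 4; h_6 = 423; h_7 = 826; h_8 = -463; h_9 = -5056.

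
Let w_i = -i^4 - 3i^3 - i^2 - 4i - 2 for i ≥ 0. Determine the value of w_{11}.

-18801

w_{11} = -1·11^4 - 3·11^3 - 1·11^2 - 4·11 - 2 = -18801.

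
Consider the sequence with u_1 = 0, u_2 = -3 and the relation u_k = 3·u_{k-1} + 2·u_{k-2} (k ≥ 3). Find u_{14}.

Iterate the recurrence:
u_3 = -9, u_4 = -33, u_5 = -117, …, u_{11} = -238941, u_{12} = -851001, u_{13} = -3030885, u_{14} = -10794657.

-10794657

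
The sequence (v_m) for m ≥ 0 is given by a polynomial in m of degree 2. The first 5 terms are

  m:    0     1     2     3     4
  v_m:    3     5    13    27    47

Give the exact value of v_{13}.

497

1st diffs: 2, 8, 14, 20.
2nd diffs: 6, 6, 6 (constant).
Newton forward-difference form: v_m = 3 + 2·C(m,1) + 6·C(m,2).
At m = 13: m = 13, so v_{13} = 3 + 26 + 468 = 497.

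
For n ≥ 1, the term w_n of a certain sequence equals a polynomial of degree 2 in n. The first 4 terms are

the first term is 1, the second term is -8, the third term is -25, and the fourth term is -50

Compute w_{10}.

-368

1st diffs: -9, -17, -25.
2nd diffs: -8, -8 (constant).
Newton forward-difference form: w_n = 1 + (-9)·C(n-1,1) + (-8)·C(n-1,2).
At n = 10: n-1 = 9, so w_{10} = 1 - 81 - 288 = -368.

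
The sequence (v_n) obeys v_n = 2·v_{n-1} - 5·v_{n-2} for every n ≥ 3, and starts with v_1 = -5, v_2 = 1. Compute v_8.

689

Applying the relation repeatedly:
v_3 = 27;  v_4 = 49;  v_5 = -37;  v_6 = -319;  v_7 = -453;  v_8 = 689.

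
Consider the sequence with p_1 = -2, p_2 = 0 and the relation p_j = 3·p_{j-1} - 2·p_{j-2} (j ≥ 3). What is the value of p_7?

124

Step forward from the initial values:
p_3 = 4;  p_4 = 12;  p_5 = 28;  p_6 = 60;  p_7 = 124.
(Characteristic roots are 2 and 1.)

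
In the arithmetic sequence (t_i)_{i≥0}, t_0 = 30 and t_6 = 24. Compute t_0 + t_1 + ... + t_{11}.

Common difference d = (24 - 30) / (6 - 0) = -1.
t_i = 30 + (i - 0)·(-1).
t_{11} = 19; S = 12·(30 + 19)/2 = 294.

294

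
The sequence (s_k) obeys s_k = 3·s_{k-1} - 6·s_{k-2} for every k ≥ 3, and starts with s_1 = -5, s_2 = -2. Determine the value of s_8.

Applying the relation repeatedly:
s_3 = 24  s_4 = 84  s_5 = 108  s_6 = -180  s_7 = -1188  s_8 = -2484.

-2484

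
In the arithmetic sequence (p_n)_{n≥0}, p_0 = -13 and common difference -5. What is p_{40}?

-213

p_n = -13 + (n - 0)·(-5).
p_{40} = -13 + 40·(-5) = -213.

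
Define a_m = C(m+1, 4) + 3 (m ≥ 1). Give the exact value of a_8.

129

C(9, 4) = 126, so a_8 = 129.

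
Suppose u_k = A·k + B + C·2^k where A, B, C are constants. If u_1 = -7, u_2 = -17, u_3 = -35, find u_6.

Plug in k = 1, 2, 3: A + B + 2C = -7; 2A + B + 4C = -17; 3A + B + 8C = -35.
Subtracting the first from the second: A + 2C = -10.
Subtracting the second from the third: A + 4C = -18.
Solving: C = -4, A = -2, then B = 3.
Hence u_6 = -2·6 + 3 + (-4)·64 = -265.

-265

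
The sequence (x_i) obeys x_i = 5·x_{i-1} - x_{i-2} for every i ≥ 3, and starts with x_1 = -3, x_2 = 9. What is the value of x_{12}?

64167816

Applying the relation repeatedly:
x_3 = 48; x_4 = 231; x_5 = 1107; x_6 = 5304; x_7 = 25413; x_8 = 121761; x_9 = 583392; x_{10} = 2795199; x_{11} = 13392603; x_{12} = 64167816.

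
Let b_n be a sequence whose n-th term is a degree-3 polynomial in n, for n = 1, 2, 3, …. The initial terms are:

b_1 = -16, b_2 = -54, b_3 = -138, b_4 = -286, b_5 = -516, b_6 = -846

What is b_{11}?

1st diffs: -38, -84, -148, -230, -330.
2nd diffs: -46, -64, -82, -100.
3rd diffs: -18, -18, -18 (constant).
Newton forward-difference form: b_n = -16 + (-38)·C(n-1,1) + (-46)·C(n-1,2) + (-18)·C(n-1,3).
At n = 11: n-1 = 10, so b_{11} = -16 - 380 - 2070 - 2160 = -4626.

-4626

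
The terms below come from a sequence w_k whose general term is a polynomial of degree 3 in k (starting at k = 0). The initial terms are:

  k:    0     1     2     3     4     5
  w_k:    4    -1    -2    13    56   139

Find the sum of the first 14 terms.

1st diffs: -5, -1, 15, 43, 83.
2nd diffs: 4, 16, 28, 40.
3rd diffs: 12, 12, 12 (constant).
Newton forward-difference form: w_k = 4 + (-5)·C(k,1) + 4·C(k,2) + 12·C(k,3).
Continuing: …, 274, 473, 748, 1111, …, w_{13} = 3683.
Summing k = 0..13 (14 terms) gives 13069.

13069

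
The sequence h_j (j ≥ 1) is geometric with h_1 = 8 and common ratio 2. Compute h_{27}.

h_j = 8·2^(j-1).
h_{27} = 8·2^26 = 536870912.

536870912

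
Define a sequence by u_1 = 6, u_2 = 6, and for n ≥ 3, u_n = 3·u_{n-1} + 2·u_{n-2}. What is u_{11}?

746238

Compute successive terms:
u_3 = 30  u_4 = 102  u_5 = 366  u_6 = 1302  u_7 = 4638  u_8 = 16518  u_9 = 58830  u_{10} = 209526  u_{11} = 746238.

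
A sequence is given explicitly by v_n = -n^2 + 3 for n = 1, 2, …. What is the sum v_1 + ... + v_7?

-119

Over n = 1..7: Σn = 28, Σn² = 140.
Total = (-1)·140 + (3)·7 = -119.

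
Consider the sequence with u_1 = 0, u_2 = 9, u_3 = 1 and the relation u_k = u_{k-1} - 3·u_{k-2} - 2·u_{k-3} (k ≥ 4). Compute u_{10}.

-1626

Applying the relation repeatedly:
u_4 = -26  u_5 = -47  u_6 = 29  u_7 = 222  u_8 = 229  u_9 = -495  u_{10} = -1626.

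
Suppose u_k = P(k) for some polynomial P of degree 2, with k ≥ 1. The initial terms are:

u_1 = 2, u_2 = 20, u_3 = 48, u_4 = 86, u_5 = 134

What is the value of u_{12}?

750

1st diffs: 18, 28, 38, 48.
2nd diffs: 10, 10, 10 (constant).
Newton forward-difference form: u_k = 2 + 18·C(k-1,1) + 10·C(k-1,2).
At k = 12: k-1 = 11, so u_{12} = 2 + 198 + 550 = 750.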